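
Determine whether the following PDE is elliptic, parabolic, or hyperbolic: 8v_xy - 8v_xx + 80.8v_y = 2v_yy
Rewriting in standard form: -8v_xx + 8v_xy - 2v_yy + 80.8v_y = 0. Coefficients: A = -8, B = 8, C = -2. B² - 4AC = 0, which is zero, so the equation is parabolic.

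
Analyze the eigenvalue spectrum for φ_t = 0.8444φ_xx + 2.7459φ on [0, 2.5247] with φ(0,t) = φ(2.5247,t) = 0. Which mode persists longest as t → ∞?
Eigenvalues: λₙ = 0.8444n²π²/2.5247² - 2.7459.
First three modes:
  n=1: λ₁ = 0.8444π²/2.5247² - 2.7459 ≈ -1.438
  n=2: λ₂ = 3.3776π²/2.5247² - 2.7459 ≈ 2.484
  n=3: λ₃ = 7.5996π²/2.5247² - 2.7459 ≈ 9.021
Since 0.8444π²/2.5247² ≈ 1.307 < 2.7459, λ₁ < 0.
The n=1 mode grows fastest (−λₙ is largest for n=1) → dominates.
Asymptotic: φ ~ c₁ sin(πx/2.5247) e^{1.438t} (exponential growth at rate −λ₁ ≈ 1.438).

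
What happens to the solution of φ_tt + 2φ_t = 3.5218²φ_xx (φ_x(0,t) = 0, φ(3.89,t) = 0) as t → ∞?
φ → 0. Damping (γ=2) dissipates energy; oscillations decay exponentially.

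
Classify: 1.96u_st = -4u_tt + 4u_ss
Rewriting in standard form: -4u_ss + 1.96u_st + 4u_tt = 0. Hyperbolic (discriminant = 67.8416).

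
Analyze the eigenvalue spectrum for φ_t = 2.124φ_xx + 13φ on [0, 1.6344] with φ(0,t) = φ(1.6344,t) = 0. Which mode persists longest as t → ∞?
Eigenvalues: λₙ = 2.124n²π²/1.6344² - 13.
First three modes:
  n=1: λ₁ = 2.124π²/1.6344² - 13 ≈ -5.152
  n=2: λ₂ = 8.496π²/1.6344² - 13 ≈ 18.39
  n=3: λ₃ = 19.116π²/1.6344² - 13 ≈ 57.629
Since 2.124π²/1.6344² ≈ 7.848 < 13, λ₁ < 0.
The n=1 mode grows fastest (−λₙ is largest for n=1) → dominates.
Asymptotic: φ ~ c₁ sin(πx/1.6344) e^{5.152t} (exponential growth at rate −λ₁ ≈ 5.152).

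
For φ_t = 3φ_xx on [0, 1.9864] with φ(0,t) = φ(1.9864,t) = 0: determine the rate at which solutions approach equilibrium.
Eigenvalues: λₙ = 3n²π²/1.9864².
First three modes:
  n=1: λ₁ = 3π²/1.9864² ≈ 7.504
  n=2: λ₂ = 12π²/1.9864² ≈ 30.016 (4× faster decay)
  n=3: λ₃ = 27π²/1.9864² ≈ 67.535 (9× faster decay)
As t → ∞, higher modes decay exponentially faster. The n=1 mode dominates: φ ~ c₁ sin(πx/1.9864) e^{-λ₁t}.
Decay rate: λ₁ = 3π²/1.9864² ≈ 7.504.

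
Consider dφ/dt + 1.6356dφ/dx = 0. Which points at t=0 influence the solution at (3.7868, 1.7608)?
A single point: x = 0.90683552. The characteristic through (3.7868, 1.7608) is x - 1.6356t = const, so x = 3.7868 - 1.6356·1.7608 = 0.90683552.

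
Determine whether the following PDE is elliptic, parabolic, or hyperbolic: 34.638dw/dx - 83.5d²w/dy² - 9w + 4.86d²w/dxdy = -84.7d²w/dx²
Rewriting in standard form: 84.7d²w/dx² + 4.86d²w/dxdy - 83.5d²w/dy² + 34.638dw/dx - 9w = 0. Coefficients: A = 84.7, B = 4.86, C = -83.5. B² - 4AC = 28313.4196, which is positive, so the equation is hyperbolic.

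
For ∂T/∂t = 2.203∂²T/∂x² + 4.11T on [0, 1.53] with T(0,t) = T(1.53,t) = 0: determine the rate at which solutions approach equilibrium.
Eigenvalues: λₙ = 2.203n²π²/1.53² - 4.11.
First three modes:
  n=1: λ₁ = 2.203π²/1.53² - 4.11 ≈ 5.178
  n=2: λ₂ = 8.812π²/1.53² - 4.11 ≈ 33.043
  n=3: λ₃ = 19.827π²/1.53² - 4.11 ≈ 79.484
Since 2.203π²/1.53² ≈ 9.288 > 4.11, all λₙ > 0.
The n=1 mode decays slowest → dominates as t → ∞.
Asymptotic: T ~ c₁ sin(πx/1.53) e^{-λ₁t} with decay rate λ₁ ≈ 5.178.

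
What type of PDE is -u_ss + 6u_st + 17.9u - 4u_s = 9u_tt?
Rewriting in standard form: -u_ss + 6u_st - 9u_tt - 4u_s + 17.9u = 0. With A = -1, B = 6, C = -9, the discriminant is 0. This is a parabolic PDE.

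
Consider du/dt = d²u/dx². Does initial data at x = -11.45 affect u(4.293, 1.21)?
Yes, for any finite x. The heat equation has infinite propagation speed, so all initial data affects all points at any t > 0.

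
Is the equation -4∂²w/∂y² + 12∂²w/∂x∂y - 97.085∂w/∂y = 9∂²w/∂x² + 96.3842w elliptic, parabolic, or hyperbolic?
Rewriting in standard form: -9∂²w/∂x² + 12∂²w/∂x∂y - 4∂²w/∂y² - 97.085∂w/∂y - 96.3842w = 0. Computing B² - 4AC with A = -9, B = 12, C = -4: discriminant = 0 (zero). Answer: parabolic.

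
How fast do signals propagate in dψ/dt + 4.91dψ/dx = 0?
Speed = 4.91. Information travels along x - 4.91t = const (rightward).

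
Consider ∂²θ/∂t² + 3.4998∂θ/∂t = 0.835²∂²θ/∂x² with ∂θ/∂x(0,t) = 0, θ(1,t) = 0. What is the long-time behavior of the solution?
As t → ∞, θ → 0. Damping (γ=3.4998) dissipates energy; oscillations decay exponentially.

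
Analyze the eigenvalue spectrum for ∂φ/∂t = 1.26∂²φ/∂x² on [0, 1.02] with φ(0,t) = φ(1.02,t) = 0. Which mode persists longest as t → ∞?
Eigenvalues: λₙ = 1.26n²π²/1.02².
First three modes:
  n=1: λ₁ = 1.26π²/1.02² ≈ 11.953
  n=2: λ₂ = 5.04π²/1.02² ≈ 47.811 (4× faster decay)
  n=3: λ₃ = 11.34π²/1.02² ≈ 107.575 (9× faster decay)
As t → ∞, higher modes decay exponentially faster. The n=1 mode dominates: φ ~ c₁ sin(πx/1.02) e^{-λ₁t}.
Decay rate: λ₁ = 1.26π²/1.02² ≈ 11.953.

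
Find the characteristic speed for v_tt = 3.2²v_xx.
Speed = 3.2. Information travels along characteristics x = x₀ ± 3.2t.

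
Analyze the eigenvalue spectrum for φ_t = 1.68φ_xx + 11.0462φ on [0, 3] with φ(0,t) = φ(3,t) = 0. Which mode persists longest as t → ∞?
Eigenvalues: λₙ = 1.68n²π²/3² - 11.0462.
First three modes:
  n=1: λ₁ = 1.68π²/3² - 11.0462 ≈ -9.204
  n=2: λ₂ = 6.72π²/3² - 11.0462 ≈ -3.677
  n=3: λ₃ = 15.12π²/3² - 11.0462 ≈ 5.535
Since 1.68π²/3² ≈ 1.842 < 11.0462, λ₁ < 0.
The n=1 mode grows fastest (−λₙ is largest for n=1) → dominates.
Asymptotic: φ ~ c₁ sin(πx/3) e^{9.204t} (exponential growth at rate −λ₁ ≈ 9.204).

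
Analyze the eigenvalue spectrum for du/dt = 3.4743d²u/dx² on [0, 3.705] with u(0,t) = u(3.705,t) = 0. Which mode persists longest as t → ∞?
Eigenvalues: λₙ = 3.4743n²π²/3.705².
First three modes:
  n=1: λ₁ = 3.4743π²/3.705² ≈ 2.498
  n=2: λ₂ = 13.8972π²/3.705² ≈ 9.992 (4× faster decay)
  n=3: λ₃ = 31.2687π²/3.705² ≈ 22.482 (9× faster decay)
As t → ∞, higher modes decay exponentially faster. The n=1 mode dominates: u ~ c₁ sin(πx/3.705) e^{-λ₁t}.
Decay rate: λ₁ = 3.4743π²/3.705² ≈ 2.498.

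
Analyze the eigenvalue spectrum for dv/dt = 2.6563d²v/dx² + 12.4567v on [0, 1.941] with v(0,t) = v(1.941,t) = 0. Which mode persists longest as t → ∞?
Eigenvalues: λₙ = 2.6563n²π²/1.941² - 12.4567.
First three modes:
  n=1: λ₁ = 2.6563π²/1.941² - 12.4567 ≈ -5.498
  n=2: λ₂ = 10.6252π²/1.941² - 12.4567 ≈ 15.378
  n=3: λ₃ = 23.9067π²/1.941² - 12.4567 ≈ 50.171
Since 2.6563π²/1.941² ≈ 6.959 < 12.4567, λ₁ < 0.
The n=1 mode grows fastest (−λₙ is largest for n=1) → dominates.
Asymptotic: v ~ c₁ sin(πx/1.941) e^{5.498t} (exponential growth at rate −λ₁ ≈ 5.498).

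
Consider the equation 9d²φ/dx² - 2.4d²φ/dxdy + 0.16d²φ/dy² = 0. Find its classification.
Parabolic. (A = 9, B = -2.4, C = 0.16 gives B² - 4AC = 0.)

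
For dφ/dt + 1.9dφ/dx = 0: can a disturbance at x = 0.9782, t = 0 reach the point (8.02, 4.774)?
No. Only data at x = -1.0506 affects (8.02, 4.774). Advection has one-way propagation along characteristics.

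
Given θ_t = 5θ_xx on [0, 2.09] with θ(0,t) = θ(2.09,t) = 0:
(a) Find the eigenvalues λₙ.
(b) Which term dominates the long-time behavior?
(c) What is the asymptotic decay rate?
Eigenvalues: λₙ = 5n²π²/2.09².
First three modes:
  n=1: λ₁ = 5π²/2.09² ≈ 11.297
  n=2: λ₂ = 20π²/2.09² ≈ 45.189 (4× faster decay)
  n=3: λ₃ = 45π²/2.09² ≈ 101.676 (9× faster decay)
As t → ∞, higher modes decay exponentially faster. The n=1 mode dominates: θ ~ c₁ sin(πx/2.09) e^{-λ₁t}.
Decay rate: λ₁ = 5π²/2.09² ≈ 11.297.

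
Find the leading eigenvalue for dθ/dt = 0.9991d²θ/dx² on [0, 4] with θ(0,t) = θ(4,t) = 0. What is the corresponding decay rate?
Eigenvalues: λₙ = 0.9991n²π²/4².
First three modes:
  n=1: λ₁ = 0.9991π²/4² ≈ 0.616
  n=2: λ₂ = 3.9964π²/4² ≈ 2.465 (4× faster decay)
  n=3: λ₃ = 8.9919π²/4² ≈ 5.547 (9× faster decay)
As t → ∞, higher modes decay exponentially faster. The n=1 mode dominates: θ ~ c₁ sin(πx/4) e^{-λ₁t}.
Decay rate: λ₁ = 0.9991π²/4² ≈ 0.616.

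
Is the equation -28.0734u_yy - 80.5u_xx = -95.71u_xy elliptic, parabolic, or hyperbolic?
Rewriting in standard form: -80.5u_xx + 95.71u_xy - 28.0734u_yy = 0. Computing B² - 4AC with A = -80.5, B = 95.71, C = -28.0734: discriminant = 120.7693 (positive). Answer: hyperbolic.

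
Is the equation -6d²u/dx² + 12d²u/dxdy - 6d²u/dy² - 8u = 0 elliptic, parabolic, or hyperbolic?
Computing B² - 4AC with A = -6, B = 12, C = -6: discriminant = 0 (zero). Answer: parabolic.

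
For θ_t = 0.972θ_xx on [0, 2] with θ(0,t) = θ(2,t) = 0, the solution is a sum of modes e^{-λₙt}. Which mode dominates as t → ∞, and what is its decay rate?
Eigenvalues: λₙ = 0.972n²π²/2².
First three modes:
  n=1: λ₁ = 0.972π²/2² ≈ 2.398
  n=2: λ₂ = 3.888π²/2² ≈ 9.593 (4× faster decay)
  n=3: λ₃ = 8.748π²/2² ≈ 21.585 (9× faster decay)
As t → ∞, higher modes decay exponentially faster. The n=1 mode dominates: θ ~ c₁ sin(πx/2) e^{-λ₁t}.
Decay rate: λ₁ = 0.972π²/2² ≈ 2.398.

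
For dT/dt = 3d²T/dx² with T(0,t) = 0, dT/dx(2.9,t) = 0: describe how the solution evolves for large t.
T → 0. Heat escapes through the Dirichlet boundary.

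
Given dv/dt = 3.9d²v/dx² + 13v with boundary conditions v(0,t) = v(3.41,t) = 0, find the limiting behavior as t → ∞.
v grows unboundedly. Reaction dominates diffusion (r=13 > κπ²/L²≈3.31); solution grows exponentially.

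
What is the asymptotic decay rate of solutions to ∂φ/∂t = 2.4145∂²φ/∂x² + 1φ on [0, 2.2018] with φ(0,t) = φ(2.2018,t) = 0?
Eigenvalues: λₙ = 2.4145n²π²/2.2018² - 1.
First three modes:
  n=1: λ₁ = 2.4145π²/2.2018² - 1 ≈ 3.916
  n=2: λ₂ = 9.658π²/2.2018² - 1 ≈ 18.662
  n=3: λ₃ = 21.7305π²/2.2018² - 1 ≈ 43.24
Since 2.4145π²/2.2018² ≈ 4.916 > 1, all λₙ > 0.
The n=1 mode decays slowest → dominates as t → ∞.
Asymptotic: φ ~ c₁ sin(πx/2.2018) e^{-λ₁t} with decay rate λ₁ ≈ 3.916.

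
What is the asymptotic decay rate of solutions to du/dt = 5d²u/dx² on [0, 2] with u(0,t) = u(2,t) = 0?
Eigenvalues: λₙ = 5n²π²/2².
First three modes:
  n=1: λ₁ = 5π²/2² ≈ 12.337
  n=2: λ₂ = 20π²/2² ≈ 49.348 (4× faster decay)
  n=3: λ₃ = 45π²/2² ≈ 111.033 (9× faster decay)
As t → ∞, higher modes decay exponentially faster. The n=1 mode dominates: u ~ c₁ sin(πx/2) e^{-λ₁t}.
Decay rate: λ₁ = 5π²/2² ≈ 12.337.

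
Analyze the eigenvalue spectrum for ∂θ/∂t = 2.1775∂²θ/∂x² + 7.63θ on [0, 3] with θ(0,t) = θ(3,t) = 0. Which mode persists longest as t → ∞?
Eigenvalues: λₙ = 2.1775n²π²/3² - 7.63.
First three modes:
  n=1: λ₁ = 2.1775π²/3² - 7.63 ≈ -5.242
  n=2: λ₂ = 8.71π²/3² - 7.63 ≈ 1.922
  n=3: λ₃ = 19.5975π²/3² - 7.63 ≈ 13.861
Since 2.1775π²/3² ≈ 2.388 < 7.63, λ₁ < 0.
The n=1 mode grows fastest (−λₙ is largest for n=1) → dominates.
Asymptotic: θ ~ c₁ sin(πx/3) e^{5.242t} (exponential growth at rate −λ₁ ≈ 5.242).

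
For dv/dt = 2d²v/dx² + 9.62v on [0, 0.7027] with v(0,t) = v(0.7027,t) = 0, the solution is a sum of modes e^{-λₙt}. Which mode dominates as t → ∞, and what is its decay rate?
Eigenvalues: λₙ = 2n²π²/0.7027² - 9.62.
First three modes:
  n=1: λ₁ = 2π²/0.7027² - 9.62 ≈ 30.355
  n=2: λ₂ = 8π²/0.7027² - 9.62 ≈ 150.281
  n=3: λ₃ = 18π²/0.7027² - 9.62 ≈ 350.156
Since 2π²/0.7027² ≈ 39.975 > 9.62, all λₙ > 0.
The n=1 mode decays slowest → dominates as t → ∞.
Asymptotic: v ~ c₁ sin(πx/0.7027) e^{-λ₁t} with decay rate λ₁ ≈ 30.355.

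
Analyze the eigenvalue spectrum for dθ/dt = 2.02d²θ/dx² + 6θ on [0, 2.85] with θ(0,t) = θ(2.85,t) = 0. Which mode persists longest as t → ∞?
Eigenvalues: λₙ = 2.02n²π²/2.85² - 6.
First three modes:
  n=1: λ₁ = 2.02π²/2.85² - 6 ≈ -3.546
  n=2: λ₂ = 8.08π²/2.85² - 6 ≈ 3.818
  n=3: λ₃ = 18.18π²/2.85² - 6 ≈ 16.09
Since 2.02π²/2.85² ≈ 2.454 < 6, λ₁ < 0.
The n=1 mode grows fastest (−λₙ is largest for n=1) → dominates.
Asymptotic: θ ~ c₁ sin(πx/2.85) e^{3.546t} (exponential growth at rate −λ₁ ≈ 3.546).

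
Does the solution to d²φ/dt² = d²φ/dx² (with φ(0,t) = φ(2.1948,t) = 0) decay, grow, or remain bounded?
φ oscillates (no decay). Energy is conserved; the solution oscillates indefinitely as standing waves.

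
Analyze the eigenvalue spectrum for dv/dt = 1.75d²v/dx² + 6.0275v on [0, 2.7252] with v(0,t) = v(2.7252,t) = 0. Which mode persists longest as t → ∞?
Eigenvalues: λₙ = 1.75n²π²/2.7252² - 6.0275.
First three modes:
  n=1: λ₁ = 1.75π²/2.7252² - 6.0275 ≈ -3.702
  n=2: λ₂ = 7π²/2.7252² - 6.0275 ≈ 3.275
  n=3: λ₃ = 15.75π²/2.7252² - 6.0275 ≈ 14.903
Since 1.75π²/2.7252² ≈ 2.326 < 6.0275, λ₁ < 0.
The n=1 mode grows fastest (−λₙ is largest for n=1) → dominates.
Asymptotic: v ~ c₁ sin(πx/2.7252) e^{3.702t} (exponential growth at rate −λ₁ ≈ 3.702).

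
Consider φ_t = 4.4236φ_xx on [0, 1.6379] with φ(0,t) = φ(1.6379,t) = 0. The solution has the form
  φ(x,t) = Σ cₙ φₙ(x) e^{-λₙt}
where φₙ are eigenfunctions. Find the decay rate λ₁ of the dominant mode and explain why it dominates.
Eigenvalues: λₙ = 4.4236n²π²/1.6379².
First three modes:
  n=1: λ₁ = 4.4236π²/1.6379² ≈ 16.274
  n=2: λ₂ = 17.6944π²/1.6379² ≈ 65.097 (4× faster decay)
  n=3: λ₃ = 39.8124π²/1.6379² ≈ 146.468 (9× faster decay)
As t → ∞, higher modes decay exponentially faster. The n=1 mode dominates: φ ~ c₁ sin(πx/1.6379) e^{-λ₁t}.
Decay rate: λ₁ = 4.4236π²/1.6379² ≈ 16.274.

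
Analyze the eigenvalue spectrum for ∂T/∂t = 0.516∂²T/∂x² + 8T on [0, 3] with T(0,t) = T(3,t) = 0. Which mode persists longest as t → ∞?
Eigenvalues: λₙ = 0.516n²π²/3² - 8.
First three modes:
  n=1: λ₁ = 0.516π²/3² - 8 ≈ -7.434
  n=2: λ₂ = 2.064π²/3² - 8 ≈ -5.737
  n=3: λ₃ = 4.644π²/3² - 8 ≈ -2.907
Since 0.516π²/3² ≈ 0.566 < 8, λ₁ < 0.
The n=1 mode grows fastest (−λₙ is largest for n=1) → dominates.
Asymptotic: T ~ c₁ sin(πx/3) e^{7.434t} (exponential growth at rate −λ₁ ≈ 7.434).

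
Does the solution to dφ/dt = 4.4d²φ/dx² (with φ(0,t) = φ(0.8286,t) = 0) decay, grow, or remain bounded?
φ → 0. Heat diffuses out through both boundaries.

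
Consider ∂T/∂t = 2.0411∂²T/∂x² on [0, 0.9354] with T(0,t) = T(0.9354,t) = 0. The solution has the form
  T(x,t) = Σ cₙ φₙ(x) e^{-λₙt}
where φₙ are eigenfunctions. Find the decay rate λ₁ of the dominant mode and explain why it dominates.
Eigenvalues: λₙ = 2.0411n²π²/0.9354².
First three modes:
  n=1: λ₁ = 2.0411π²/0.9354² ≈ 23.023
  n=2: λ₂ = 8.1644π²/0.9354² ≈ 92.094 (4× faster decay)
  n=3: λ₃ = 18.3699π²/0.9354² ≈ 207.211 (9× faster decay)
As t → ∞, higher modes decay exponentially faster. The n=1 mode dominates: T ~ c₁ sin(πx/0.9354) e^{-λ₁t}.
Decay rate: λ₁ = 2.0411π²/0.9354² ≈ 23.023.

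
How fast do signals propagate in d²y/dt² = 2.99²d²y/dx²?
Speed = 2.99. Information travels along characteristics x = x₀ ± 2.99t.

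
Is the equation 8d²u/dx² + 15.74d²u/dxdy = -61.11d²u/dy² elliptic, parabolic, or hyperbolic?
Rewriting in standard form: 8d²u/dx² + 15.74d²u/dxdy + 61.11d²u/dy² = 0. Computing B² - 4AC with A = 8, B = 15.74, C = 61.11: discriminant = -1707.7724 (negative). Answer: elliptic.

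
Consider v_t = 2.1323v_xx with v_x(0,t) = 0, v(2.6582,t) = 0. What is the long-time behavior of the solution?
As t → ∞, v → 0. Heat escapes through the Dirichlet boundary.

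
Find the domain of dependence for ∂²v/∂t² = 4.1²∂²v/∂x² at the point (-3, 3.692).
Domain of dependence: [-18.1372, 12.1372]. Signals travel at speed 4.1, so data within |x - -3| ≤ 4.1·3.692 = 15.1372 can reach the point.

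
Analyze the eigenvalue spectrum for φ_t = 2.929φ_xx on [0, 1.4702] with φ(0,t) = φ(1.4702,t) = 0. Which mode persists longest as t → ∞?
Eigenvalues: λₙ = 2.929n²π²/1.4702².
First three modes:
  n=1: λ₁ = 2.929π²/1.4702² ≈ 13.374
  n=2: λ₂ = 11.716π²/1.4702² ≈ 53.497 (4× faster decay)
  n=3: λ₃ = 26.361π²/1.4702² ≈ 120.367 (9× faster decay)
As t → ∞, higher modes decay exponentially faster. The n=1 mode dominates: φ ~ c₁ sin(πx/1.4702) e^{-λ₁t}.
Decay rate: λ₁ = 2.929π²/1.4702² ≈ 13.374.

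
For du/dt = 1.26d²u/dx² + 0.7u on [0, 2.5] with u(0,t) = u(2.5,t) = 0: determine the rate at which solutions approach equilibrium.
Eigenvalues: λₙ = 1.26n²π²/2.5² - 0.7.
First three modes:
  n=1: λ₁ = 1.26π²/2.5² - 0.7 ≈ 1.29
  n=2: λ₂ = 5.04π²/2.5² - 0.7 ≈ 7.259
  n=3: λ₃ = 11.34π²/2.5² - 0.7 ≈ 17.207
Since 1.26π²/2.5² ≈ 1.99 > 0.7, all λₙ > 0.
The n=1 mode decays slowest → dominates as t → ∞.
Asymptotic: u ~ c₁ sin(πx/2.5) e^{-λ₁t} with decay rate λ₁ ≈ 1.29.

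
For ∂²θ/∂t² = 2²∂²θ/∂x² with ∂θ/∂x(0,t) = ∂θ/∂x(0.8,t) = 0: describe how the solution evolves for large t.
θ oscillates about a mean that drifts linearly in t (generically unbounded; no decay). There is no damping, so the nonconstant modes persist as standing waves (energy conserved, no decay). But with Neumann conditions at both ends the constant mode has eigenvalue 0: the spatial mean M(t) of θ satisfies M'' = 0, so M(t) = M(0) + M'(0)·t. Unless the initial velocity has zero mean (∫θ_t(x,0)dx = 0), the solution grows linearly in t (unbounded, though not exponentially); if it does have zero mean, the solution stays bounded and simply oscillates.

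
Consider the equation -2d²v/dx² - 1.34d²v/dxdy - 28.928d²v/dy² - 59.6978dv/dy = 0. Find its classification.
Elliptic. (A = -2, B = -1.34, C = -28.928 gives B² - 4AC = -229.6284.)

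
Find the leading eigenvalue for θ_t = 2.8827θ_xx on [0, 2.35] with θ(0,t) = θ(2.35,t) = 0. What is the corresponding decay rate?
Eigenvalues: λₙ = 2.8827n²π²/2.35².
First three modes:
  n=1: λ₁ = 2.8827π²/2.35² ≈ 5.152
  n=2: λ₂ = 11.5308π²/2.35² ≈ 20.607 (4× faster decay)
  n=3: λ₃ = 25.9443π²/2.35² ≈ 46.367 (9× faster decay)
As t → ∞, higher modes decay exponentially faster. The n=1 mode dominates: θ ~ c₁ sin(πx/2.35) e^{-λ₁t}.
Decay rate: λ₁ = 2.8827π²/2.35² ≈ 5.152.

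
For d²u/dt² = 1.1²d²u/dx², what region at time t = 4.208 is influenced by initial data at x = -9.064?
Domain of influence: [-13.6928, -4.4352]. Data at x = -9.064 spreads outward at speed 1.1.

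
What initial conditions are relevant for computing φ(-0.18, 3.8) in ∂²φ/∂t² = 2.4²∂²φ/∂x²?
Domain of dependence: [-9.3, 8.94]. Signals travel at speed 2.4, so data within |x - -0.18| ≤ 2.4·3.8 = 9.12 can reach the point.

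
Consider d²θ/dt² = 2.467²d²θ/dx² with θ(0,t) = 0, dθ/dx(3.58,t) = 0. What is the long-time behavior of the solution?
As t → ∞, θ oscillates (no decay). Energy is conserved; the solution oscillates indefinitely as standing waves.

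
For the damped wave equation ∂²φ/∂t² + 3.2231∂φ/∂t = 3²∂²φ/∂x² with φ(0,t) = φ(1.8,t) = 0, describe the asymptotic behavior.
φ → 0. Damping (γ=3.2231) dissipates energy; oscillations decay exponentially.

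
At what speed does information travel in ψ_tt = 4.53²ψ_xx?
Speed = 4.53. Information travels along characteristics x = x₀ ± 4.53t.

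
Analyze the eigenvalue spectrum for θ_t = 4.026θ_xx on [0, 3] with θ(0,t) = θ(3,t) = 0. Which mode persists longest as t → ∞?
Eigenvalues: λₙ = 4.026n²π²/3².
First three modes:
  n=1: λ₁ = 4.026π²/3² ≈ 4.415
  n=2: λ₂ = 16.104π²/3² ≈ 17.66 (4× faster decay)
  n=3: λ₃ = 36.234π²/3² ≈ 39.735 (9× faster decay)
As t → ∞, higher modes decay exponentially faster. The n=1 mode dominates: θ ~ c₁ sin(πx/3) e^{-λ₁t}.
Decay rate: λ₁ = 4.026π²/3² ≈ 4.415.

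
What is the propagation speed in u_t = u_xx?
Infinite. The heat equation is parabolic, not hyperbolic, so disturbances propagate instantly.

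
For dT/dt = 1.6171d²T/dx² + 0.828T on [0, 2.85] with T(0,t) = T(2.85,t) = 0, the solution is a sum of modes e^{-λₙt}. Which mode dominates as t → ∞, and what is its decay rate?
Eigenvalues: λₙ = 1.6171n²π²/2.85² - 0.828.
First three modes:
  n=1: λ₁ = 1.6171π²/2.85² - 0.828 ≈ 1.137
  n=2: λ₂ = 6.4684π²/2.85² - 0.828 ≈ 7.032
  n=3: λ₃ = 14.5539π²/2.85² - 0.828 ≈ 16.856
Since 1.6171π²/2.85² ≈ 1.965 > 0.828, all λₙ > 0.
The n=1 mode decays slowest → dominates as t → ∞.
Asymptotic: T ~ c₁ sin(πx/2.85) e^{-λ₁t} with decay rate λ₁ ≈ 1.137.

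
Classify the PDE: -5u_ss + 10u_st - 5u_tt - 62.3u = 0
A = -5, B = 10, C = -5. Discriminant B² - 4AC = 0. Since 0 = 0, parabolic.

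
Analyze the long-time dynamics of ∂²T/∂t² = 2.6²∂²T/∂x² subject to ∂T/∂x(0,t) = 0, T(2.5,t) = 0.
Long-time behavior: T oscillates (no decay). Energy is conserved; the solution oscillates indefinitely as standing waves.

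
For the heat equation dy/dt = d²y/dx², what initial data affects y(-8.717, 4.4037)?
The entire real line. The heat equation has infinite propagation speed: any initial disturbance instantly affects all points (though exponentially small far away).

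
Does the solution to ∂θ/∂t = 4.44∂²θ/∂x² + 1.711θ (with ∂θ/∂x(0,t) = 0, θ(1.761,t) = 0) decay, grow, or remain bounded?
θ → 0. Diffusion dominates reaction (r=1.711 < κπ²/(4L²)≈3.53); solution decays.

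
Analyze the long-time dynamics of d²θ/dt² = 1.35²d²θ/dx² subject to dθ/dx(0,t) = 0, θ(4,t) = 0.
Long-time behavior: θ oscillates (no decay). Energy is conserved; the solution oscillates indefinitely as standing waves.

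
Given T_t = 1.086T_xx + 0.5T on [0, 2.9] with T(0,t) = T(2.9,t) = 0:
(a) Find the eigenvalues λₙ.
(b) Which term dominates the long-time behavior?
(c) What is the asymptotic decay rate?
Eigenvalues: λₙ = 1.086n²π²/2.9² - 0.5.
First three modes:
  n=1: λ₁ = 1.086π²/2.9² - 0.5 ≈ 0.774
  n=2: λ₂ = 4.344π²/2.9² - 0.5 ≈ 4.598
  n=3: λ₃ = 9.774π²/2.9² - 0.5 ≈ 10.97
Since 1.086π²/2.9² ≈ 1.274 > 0.5, all λₙ > 0.
The n=1 mode decays slowest → dominates as t → ∞.
Asymptotic: T ~ c₁ sin(πx/2.9) e^{-λ₁t} with decay rate λ₁ ≈ 0.774.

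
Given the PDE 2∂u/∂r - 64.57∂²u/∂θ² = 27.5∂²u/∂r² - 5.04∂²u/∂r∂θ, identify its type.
Rewriting in standard form: -27.5∂²u/∂r² + 5.04∂²u/∂r∂θ - 64.57∂²u/∂θ² + 2∂u/∂r = 0. The second-order coefficients are A = -27.5, B = 5.04, C = -64.57. Since B² - 4AC = -7077.2984 < 0, this is an elliptic PDE.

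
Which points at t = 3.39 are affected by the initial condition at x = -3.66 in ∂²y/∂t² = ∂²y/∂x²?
Domain of influence: [-7.05, -0.27]. Data at x = -3.66 spreads outward at speed 1.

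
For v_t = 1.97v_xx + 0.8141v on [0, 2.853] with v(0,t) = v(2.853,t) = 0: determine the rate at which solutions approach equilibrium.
Eigenvalues: λₙ = 1.97n²π²/2.853² - 0.8141.
First three modes:
  n=1: λ₁ = 1.97π²/2.853² - 0.8141 ≈ 1.575
  n=2: λ₂ = 7.88π²/2.853² - 0.8141 ≈ 8.741
  n=3: λ₃ = 17.73π²/2.853² - 0.8141 ≈ 20.684
Since 1.97π²/2.853² ≈ 2.389 > 0.8141, all λₙ > 0.
The n=1 mode decays slowest → dominates as t → ∞.
Asymptotic: v ~ c₁ sin(πx/2.853) e^{-λ₁t} with decay rate λ₁ ≈ 1.575.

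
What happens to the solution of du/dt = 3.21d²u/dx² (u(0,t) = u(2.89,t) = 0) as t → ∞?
u → 0. Heat diffuses out through both boundaries.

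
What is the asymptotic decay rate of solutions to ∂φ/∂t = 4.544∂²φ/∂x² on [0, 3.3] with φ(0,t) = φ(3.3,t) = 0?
Eigenvalues: λₙ = 4.544n²π²/3.3².
First three modes:
  n=1: λ₁ = 4.544π²/3.3² ≈ 4.118
  n=2: λ₂ = 18.176π²/3.3² ≈ 16.473 (4× faster decay)
  n=3: λ₃ = 40.896π²/3.3² ≈ 37.064 (9× faster decay)
As t → ∞, higher modes decay exponentially faster. The n=1 mode dominates: φ ~ c₁ sin(πx/3.3) e^{-λ₁t}.
Decay rate: λ₁ = 4.544π²/3.3² ≈ 4.118.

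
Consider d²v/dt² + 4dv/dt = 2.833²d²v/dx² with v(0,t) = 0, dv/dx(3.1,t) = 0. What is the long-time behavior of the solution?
As t → ∞, v → 0. Damping (γ=4) dissipates energy; oscillations decay exponentially.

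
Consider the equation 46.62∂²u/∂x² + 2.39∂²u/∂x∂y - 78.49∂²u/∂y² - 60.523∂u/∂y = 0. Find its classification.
Hyperbolic. (A = 46.62, B = 2.39, C = -78.49 gives B² - 4AC = 14642.5273.)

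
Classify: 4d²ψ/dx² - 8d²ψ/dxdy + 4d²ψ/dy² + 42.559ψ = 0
Parabolic (discriminant = 0).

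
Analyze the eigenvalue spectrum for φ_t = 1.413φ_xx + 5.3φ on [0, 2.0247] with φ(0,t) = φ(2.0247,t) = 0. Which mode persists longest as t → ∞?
Eigenvalues: λₙ = 1.413n²π²/2.0247² - 5.3.
First three modes:
  n=1: λ₁ = 1.413π²/2.0247² - 5.3 ≈ -1.898
  n=2: λ₂ = 5.652π²/2.0247² - 5.3 ≈ 8.308
  n=3: λ₃ = 12.717π²/2.0247² - 5.3 ≈ 25.317
Since 1.413π²/2.0247² ≈ 3.402 < 5.3, λ₁ < 0.
The n=1 mode grows fastest (−λₙ is largest for n=1) → dominates.
Asymptotic: φ ~ c₁ sin(πx/2.0247) e^{1.898t} (exponential growth at rate −λ₁ ≈ 1.898).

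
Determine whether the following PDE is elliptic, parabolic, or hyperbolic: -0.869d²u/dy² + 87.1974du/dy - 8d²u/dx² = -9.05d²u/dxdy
Rewriting in standard form: -8d²u/dx² + 9.05d²u/dxdy - 0.869d²u/dy² + 87.1974du/dy = 0. Coefficients: A = -8, B = 9.05, C = -0.869. B² - 4AC = 54.0945, which is positive, so the equation is hyperbolic.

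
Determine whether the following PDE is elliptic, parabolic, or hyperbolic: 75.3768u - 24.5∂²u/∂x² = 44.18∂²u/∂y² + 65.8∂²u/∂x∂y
Rewriting in standard form: -24.5∂²u/∂x² - 65.8∂²u/∂x∂y - 44.18∂²u/∂y² + 75.3768u = 0. Coefficients: A = -24.5, B = -65.8, C = -44.18. B² - 4AC = 0, which is zero, so the equation is parabolic.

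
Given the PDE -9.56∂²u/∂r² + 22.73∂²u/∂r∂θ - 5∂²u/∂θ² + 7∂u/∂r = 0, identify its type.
The second-order coefficients are A = -9.56, B = 22.73, C = -5. Since B² - 4AC = 325.4529 > 0, this is a hyperbolic PDE.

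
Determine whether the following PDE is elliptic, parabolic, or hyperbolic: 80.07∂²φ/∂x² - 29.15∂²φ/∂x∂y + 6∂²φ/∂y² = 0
Coefficients: A = 80.07, B = -29.15, C = 6. B² - 4AC = -1071.9575, which is negative, so the equation is elliptic.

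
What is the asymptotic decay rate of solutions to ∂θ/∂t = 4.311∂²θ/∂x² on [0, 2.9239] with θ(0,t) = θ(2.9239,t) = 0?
Eigenvalues: λₙ = 4.311n²π²/2.9239².
First three modes:
  n=1: λ₁ = 4.311π²/2.9239² ≈ 4.977
  n=2: λ₂ = 17.244π²/2.9239² ≈ 19.907 (4× faster decay)
  n=3: λ₃ = 38.799π²/2.9239² ≈ 44.791 (9× faster decay)
As t → ∞, higher modes decay exponentially faster. The n=1 mode dominates: θ ~ c₁ sin(πx/2.9239) e^{-λ₁t}.
Decay rate: λ₁ = 4.311π²/2.9239² ≈ 4.977.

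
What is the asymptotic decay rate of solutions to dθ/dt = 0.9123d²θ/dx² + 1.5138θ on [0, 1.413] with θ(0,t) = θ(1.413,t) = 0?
Eigenvalues: λₙ = 0.9123n²π²/1.413² - 1.5138.
First three modes:
  n=1: λ₁ = 0.9123π²/1.413² - 1.5138 ≈ 2.996
  n=2: λ₂ = 3.6492π²/1.413² - 1.5138 ≈ 16.525
  n=3: λ₃ = 8.2107π²/1.413² - 1.5138 ≈ 39.074
Since 0.9123π²/1.413² ≈ 4.51 > 1.5138, all λₙ > 0.
The n=1 mode decays slowest → dominates as t → ∞.
Asymptotic: θ ~ c₁ sin(πx/1.413) e^{-λ₁t} with decay rate λ₁ ≈ 2.996.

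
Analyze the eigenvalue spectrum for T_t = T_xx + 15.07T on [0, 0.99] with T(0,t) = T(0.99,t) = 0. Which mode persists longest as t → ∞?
Eigenvalues: λₙ = n²π²/0.99² - 15.07.
First three modes:
  n=1: λ₁ = π²/0.99² - 15.07 ≈ -5
  n=2: λ₂ = 4π²/0.99² - 15.07 ≈ 25.21
  n=3: λ₃ = 9π²/0.99² - 15.07 ≈ 75.56
Since π²/0.99² ≈ 10.07 < 15.07, λ₁ < 0.
The n=1 mode grows fastest (−λₙ is largest for n=1) → dominates.
Asymptotic: T ~ c₁ sin(πx/0.99) e^{5t} (exponential growth at rate −λ₁ ≈ 5).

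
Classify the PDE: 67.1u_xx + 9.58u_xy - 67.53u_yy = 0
A = 67.1, B = 9.58, C = -67.53. Discriminant B² - 4AC = 18216.8284. Since 18216.8284 > 0, hyperbolic.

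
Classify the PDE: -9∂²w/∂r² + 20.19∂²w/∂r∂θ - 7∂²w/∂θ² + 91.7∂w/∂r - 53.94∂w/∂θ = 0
A = -9, B = 20.19, C = -7. Discriminant B² - 4AC = 155.6361. Since 155.6361 > 0, hyperbolic.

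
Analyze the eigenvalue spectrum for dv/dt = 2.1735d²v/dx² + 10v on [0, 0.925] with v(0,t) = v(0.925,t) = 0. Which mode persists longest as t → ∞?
Eigenvalues: λₙ = 2.1735n²π²/0.925² - 10.
First three modes:
  n=1: λ₁ = 2.1735π²/0.925² - 10 ≈ 15.071
  n=2: λ₂ = 8.694π²/0.925² - 10 ≈ 90.285
  n=3: λ₃ = 19.5615π²/0.925² - 10 ≈ 215.641
Since 2.1735π²/0.925² ≈ 25.071 > 10, all λₙ > 0.
The n=1 mode decays slowest → dominates as t → ∞.
Asymptotic: v ~ c₁ sin(πx/0.925) e^{-λ₁t} with decay rate λ₁ ≈ 15.071.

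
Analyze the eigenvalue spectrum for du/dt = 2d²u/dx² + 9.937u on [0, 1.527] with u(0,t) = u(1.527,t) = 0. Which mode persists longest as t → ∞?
Eigenvalues: λₙ = 2n²π²/1.527² - 9.937.
First three modes:
  n=1: λ₁ = 2π²/1.527² - 9.937 ≈ -1.472
  n=2: λ₂ = 8π²/1.527² - 9.937 ≈ 23.925
  n=3: λ₃ = 18π²/1.527² - 9.937 ≈ 66.252
Since 2π²/1.527² ≈ 8.465 < 9.937, λ₁ < 0.
The n=1 mode grows fastest (−λₙ is largest for n=1) → dominates.
Asymptotic: u ~ c₁ sin(πx/1.527) e^{1.472t} (exponential growth at rate −λ₁ ≈ 1.472).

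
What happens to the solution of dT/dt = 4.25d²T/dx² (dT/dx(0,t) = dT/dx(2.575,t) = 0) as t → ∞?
T → constant (steady state). Heat is conserved (no flux at boundaries); solution approaches the spatial average.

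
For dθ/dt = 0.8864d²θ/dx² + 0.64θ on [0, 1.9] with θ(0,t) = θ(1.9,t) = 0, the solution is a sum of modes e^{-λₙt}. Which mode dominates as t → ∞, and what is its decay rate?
Eigenvalues: λₙ = 0.8864n²π²/1.9² - 0.64.
First three modes:
  n=1: λ₁ = 0.8864π²/1.9² - 0.64 ≈ 1.783
  n=2: λ₂ = 3.5456π²/1.9² - 0.64 ≈ 9.054
  n=3: λ₃ = 7.9776π²/1.9² - 0.64 ≈ 21.17
Since 0.8864π²/1.9² ≈ 2.423 > 0.64, all λₙ > 0.
The n=1 mode decays slowest → dominates as t → ∞.
Asymptotic: θ ~ c₁ sin(πx/1.9) e^{-λ₁t} with decay rate λ₁ ≈ 1.783.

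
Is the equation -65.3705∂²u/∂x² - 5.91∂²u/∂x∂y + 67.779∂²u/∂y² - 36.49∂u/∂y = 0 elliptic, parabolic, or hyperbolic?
Computing B² - 4AC with A = -65.3705, B = -5.91, C = 67.779: discriminant = 17757.916578 (positive). Answer: hyperbolic.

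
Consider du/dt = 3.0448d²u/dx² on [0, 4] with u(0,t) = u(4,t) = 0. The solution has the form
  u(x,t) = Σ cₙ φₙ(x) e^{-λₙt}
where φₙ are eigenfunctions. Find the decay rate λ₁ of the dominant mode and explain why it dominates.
Eigenvalues: λₙ = 3.0448n²π²/4².
First three modes:
  n=1: λ₁ = 3.0448π²/4² ≈ 1.878
  n=2: λ₂ = 12.1792π²/4² ≈ 7.513 (4× faster decay)
  n=3: λ₃ = 27.4032π²/4² ≈ 16.904 (9× faster decay)
As t → ∞, higher modes decay exponentially faster. The n=1 mode dominates: u ~ c₁ sin(πx/4) e^{-λ₁t}.
Decay rate: λ₁ = 3.0448π²/4² ≈ 1.878.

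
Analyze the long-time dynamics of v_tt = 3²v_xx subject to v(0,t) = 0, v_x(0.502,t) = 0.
Long-time behavior: v oscillates (no decay). Energy is conserved; the solution oscillates indefinitely as standing waves.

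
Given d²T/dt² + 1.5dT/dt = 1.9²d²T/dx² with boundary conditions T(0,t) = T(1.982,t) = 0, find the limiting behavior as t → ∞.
T → 0. Damping (γ=1.5) dissipates energy; oscillations decay exponentially.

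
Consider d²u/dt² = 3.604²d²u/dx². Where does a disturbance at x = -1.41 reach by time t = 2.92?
Domain of influence: [-11.93368, 9.11368]. Data at x = -1.41 spreads outward at speed 3.604.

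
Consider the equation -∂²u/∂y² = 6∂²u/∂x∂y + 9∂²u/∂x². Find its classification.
Rewriting in standard form: -9∂²u/∂x² - 6∂²u/∂x∂y - ∂²u/∂y² = 0. Parabolic. (A = -9, B = -6, C = -1 gives B² - 4AC = 0.)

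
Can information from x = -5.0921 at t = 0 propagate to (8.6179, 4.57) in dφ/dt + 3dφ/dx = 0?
Yes. The characteristic through (8.6179, 4.57) passes through x = -5.0921.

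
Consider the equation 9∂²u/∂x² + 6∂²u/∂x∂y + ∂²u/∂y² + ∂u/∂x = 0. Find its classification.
Parabolic. (A = 9, B = 6, C = 1 gives B² - 4AC = 0.)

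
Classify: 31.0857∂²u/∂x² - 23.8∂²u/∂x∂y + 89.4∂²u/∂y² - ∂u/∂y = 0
Elliptic (discriminant = -10549.80632).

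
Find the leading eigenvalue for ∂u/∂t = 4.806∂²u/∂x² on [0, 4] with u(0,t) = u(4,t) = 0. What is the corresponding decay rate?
Eigenvalues: λₙ = 4.806n²π²/4².
First three modes:
  n=1: λ₁ = 4.806π²/4² ≈ 2.965
  n=2: λ₂ = 19.224π²/4² ≈ 11.858 (4× faster decay)
  n=3: λ₃ = 43.254π²/4² ≈ 26.681 (9× faster decay)
As t → ∞, higher modes decay exponentially faster. The n=1 mode dominates: u ~ c₁ sin(πx/4) e^{-λ₁t}.
Decay rate: λ₁ = 4.806π²/4² ≈ 2.965.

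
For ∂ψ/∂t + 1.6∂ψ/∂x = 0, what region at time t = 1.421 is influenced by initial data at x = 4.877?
At x = 7.1506. The characteristic carries data from (4.877, 0) to (7.1506, 1.421).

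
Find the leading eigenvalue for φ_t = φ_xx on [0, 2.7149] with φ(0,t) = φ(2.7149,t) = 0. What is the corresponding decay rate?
Eigenvalues: λₙ = n²π²/2.7149².
First three modes:
  n=1: λ₁ = π²/2.7149² ≈ 1.339
  n=2: λ₂ = 4π²/2.7149² ≈ 5.356 (4× faster decay)
  n=3: λ₃ = 9π²/2.7149² ≈ 12.051 (9× faster decay)
As t → ∞, higher modes decay exponentially faster. The n=1 mode dominates: φ ~ c₁ sin(πx/2.7149) e^{-λ₁t}.
Decay rate: λ₁ = π²/2.7149² ≈ 1.339.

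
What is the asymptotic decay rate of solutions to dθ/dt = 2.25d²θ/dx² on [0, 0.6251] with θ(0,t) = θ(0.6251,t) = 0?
Eigenvalues: λₙ = 2.25n²π²/0.6251².
First three modes:
  n=1: λ₁ = 2.25π²/0.6251² ≈ 56.831
  n=2: λ₂ = 9π²/0.6251² ≈ 227.323 (4× faster decay)
  n=3: λ₃ = 20.25π²/0.6251² ≈ 511.477 (9× faster decay)
As t → ∞, higher modes decay exponentially faster. The n=1 mode dominates: θ ~ c₁ sin(πx/0.6251) e^{-λ₁t}.
Decay rate: λ₁ = 2.25π²/0.6251² ≈ 56.831.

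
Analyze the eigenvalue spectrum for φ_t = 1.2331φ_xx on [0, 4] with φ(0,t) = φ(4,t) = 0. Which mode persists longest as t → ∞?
Eigenvalues: λₙ = 1.2331n²π²/4².
First three modes:
  n=1: λ₁ = 1.2331π²/4² ≈ 0.761
  n=2: λ₂ = 4.9324π²/4² ≈ 3.043 (4× faster decay)
  n=3: λ₃ = 11.0979π²/4² ≈ 6.846 (9× faster decay)
As t → ∞, higher modes decay exponentially faster. The n=1 mode dominates: φ ~ c₁ sin(πx/4) e^{-λ₁t}.
Decay rate: λ₁ = 1.2331π²/4² ≈ 0.761.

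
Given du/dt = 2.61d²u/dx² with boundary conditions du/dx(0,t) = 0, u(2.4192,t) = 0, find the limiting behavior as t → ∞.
u → 0. Heat escapes through the Dirichlet boundary.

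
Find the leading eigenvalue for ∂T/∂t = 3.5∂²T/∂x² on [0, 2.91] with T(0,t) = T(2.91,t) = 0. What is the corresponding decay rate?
Eigenvalues: λₙ = 3.5n²π²/2.91².
First three modes:
  n=1: λ₁ = 3.5π²/2.91² ≈ 4.079
  n=2: λ₂ = 14π²/2.91² ≈ 16.317 (4× faster decay)
  n=3: λ₃ = 31.5π²/2.91² ≈ 36.713 (9× faster decay)
As t → ∞, higher modes decay exponentially faster. The n=1 mode dominates: T ~ c₁ sin(πx/2.91) e^{-λ₁t}.
Decay rate: λ₁ = 3.5π²/2.91² ≈ 4.079.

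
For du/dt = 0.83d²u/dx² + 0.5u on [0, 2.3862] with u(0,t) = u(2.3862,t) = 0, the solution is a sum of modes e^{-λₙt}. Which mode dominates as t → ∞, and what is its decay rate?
Eigenvalues: λₙ = 0.83n²π²/2.3862² - 0.5.
First three modes:
  n=1: λ₁ = 0.83π²/2.3862² - 0.5 ≈ 0.939
  n=2: λ₂ = 3.32π²/2.3862² - 0.5 ≈ 5.255
  n=3: λ₃ = 7.47π²/2.3862² - 0.5 ≈ 12.448
Since 0.83π²/2.3862² ≈ 1.439 > 0.5, all λₙ > 0.
The n=1 mode decays slowest → dominates as t → ∞.
Asymptotic: u ~ c₁ sin(πx/2.3862) e^{-λ₁t} with decay rate λ₁ ≈ 0.939.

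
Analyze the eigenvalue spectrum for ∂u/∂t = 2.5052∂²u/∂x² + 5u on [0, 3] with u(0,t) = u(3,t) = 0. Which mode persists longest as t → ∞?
Eigenvalues: λₙ = 2.5052n²π²/3² - 5.
First three modes:
  n=1: λ₁ = 2.5052π²/3² - 5 ≈ -2.253
  n=2: λ₂ = 10.0208π²/3² - 5 ≈ 5.989
  n=3: λ₃ = 22.5468π²/3² - 5 ≈ 19.725
Since 2.5052π²/3² ≈ 2.747 < 5, λ₁ < 0.
The n=1 mode grows fastest (−λₙ is largest for n=1) → dominates.
Asymptotic: u ~ c₁ sin(πx/3) e^{2.253t} (exponential growth at rate −λ₁ ≈ 2.253).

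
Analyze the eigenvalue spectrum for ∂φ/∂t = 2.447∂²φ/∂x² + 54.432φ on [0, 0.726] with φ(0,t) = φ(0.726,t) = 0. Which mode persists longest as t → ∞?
Eigenvalues: λₙ = 2.447n²π²/0.726² - 54.432.
First three modes:
  n=1: λ₁ = 2.447π²/0.726² - 54.432 ≈ -8.611
  n=2: λ₂ = 9.788π²/0.726² - 54.432 ≈ 128.85
  n=3: λ₃ = 22.023π²/0.726² - 54.432 ≈ 357.953
Since 2.447π²/0.726² ≈ 45.821 < 54.432, λ₁ < 0.
The n=1 mode grows fastest (−λₙ is largest for n=1) → dominates.
Asymptotic: φ ~ c₁ sin(πx/0.726) e^{8.611t} (exponential growth at rate −λ₁ ≈ 8.611).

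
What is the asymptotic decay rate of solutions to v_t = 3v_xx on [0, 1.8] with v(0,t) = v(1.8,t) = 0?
Eigenvalues: λₙ = 3n²π²/1.8².
First three modes:
  n=1: λ₁ = 3π²/1.8² ≈ 9.139
  n=2: λ₂ = 12π²/1.8² ≈ 36.554 (4× faster decay)
  n=3: λ₃ = 27π²/1.8² ≈ 82.247 (9× faster decay)
As t → ∞, higher modes decay exponentially faster. The n=1 mode dominates: v ~ c₁ sin(πx/1.8) e^{-λ₁t}.
Decay rate: λ₁ = 3π²/1.8² ≈ 9.139.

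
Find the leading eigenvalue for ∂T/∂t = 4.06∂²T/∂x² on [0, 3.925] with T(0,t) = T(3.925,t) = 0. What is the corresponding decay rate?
Eigenvalues: λₙ = 4.06n²π²/3.925².
First three modes:
  n=1: λ₁ = 4.06π²/3.925² ≈ 2.601
  n=2: λ₂ = 16.24π²/3.925² ≈ 10.404 (4× faster decay)
  n=3: λ₃ = 36.54π²/3.925² ≈ 23.409 (9× faster decay)
As t → ∞, higher modes decay exponentially faster. The n=1 mode dominates: T ~ c₁ sin(πx/3.925) e^{-λ₁t}.
Decay rate: λ₁ = 4.06π²/3.925² ≈ 2.601.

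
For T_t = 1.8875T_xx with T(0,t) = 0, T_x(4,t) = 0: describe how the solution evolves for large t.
T → 0. Heat escapes through the Dirichlet boundary.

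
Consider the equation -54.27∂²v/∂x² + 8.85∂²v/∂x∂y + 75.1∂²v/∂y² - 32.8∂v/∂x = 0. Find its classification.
Hyperbolic. (A = -54.27, B = 8.85, C = 75.1 gives B² - 4AC = 16381.0305.)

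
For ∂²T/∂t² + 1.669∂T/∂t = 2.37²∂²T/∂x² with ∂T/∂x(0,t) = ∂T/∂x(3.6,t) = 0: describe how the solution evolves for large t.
T → constant (steady state). Damping (γ=1.669) dissipates the nonconstant modes; with Neumann BCs the spatial average obeys M''+γM'=0 and tends to a finite limit.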